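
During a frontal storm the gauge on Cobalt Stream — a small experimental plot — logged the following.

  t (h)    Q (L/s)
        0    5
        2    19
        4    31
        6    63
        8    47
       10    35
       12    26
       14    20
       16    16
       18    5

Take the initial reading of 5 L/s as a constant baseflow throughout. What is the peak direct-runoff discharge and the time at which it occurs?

Subtracting baseflow gives direct-runoff ordinates: 0.0, 14.0, 26.0, 58.0, 42.0, 30.0, 21.0, 15.0, 11.0, 0.0 L/s.
The maximum is 58.0 L/s, occurring at the reading for t = 6 h.

Q_p = 58.0 L/s at t = 6 h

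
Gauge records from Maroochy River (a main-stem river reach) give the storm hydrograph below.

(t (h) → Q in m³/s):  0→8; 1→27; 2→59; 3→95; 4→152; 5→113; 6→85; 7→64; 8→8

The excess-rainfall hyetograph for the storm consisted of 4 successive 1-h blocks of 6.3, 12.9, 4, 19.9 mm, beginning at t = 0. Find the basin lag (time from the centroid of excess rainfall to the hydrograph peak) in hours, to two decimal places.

Centroid of excess rainfall: t_c = Σ P_i·t̄_i / ΣP_i = 2.3701 h (block centres at 0.5, 1.5, 2.5, 3.5 h).
Hydrograph peak occurs at t = 4 h, so basin lag t_L = 4 − 2.3701 = 1.63 h.

t_L ≈ 1.63 h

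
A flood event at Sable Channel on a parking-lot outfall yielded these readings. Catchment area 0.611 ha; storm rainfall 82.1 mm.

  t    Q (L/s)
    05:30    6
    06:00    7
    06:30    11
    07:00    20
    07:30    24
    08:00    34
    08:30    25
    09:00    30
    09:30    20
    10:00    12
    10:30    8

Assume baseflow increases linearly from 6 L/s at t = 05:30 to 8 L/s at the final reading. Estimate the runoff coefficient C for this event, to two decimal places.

ΣQ_DR = 120.0 L/s; V = ΣQ_DR·Δt = 2.160 × 10^5 L.
Runoff depth d = V / A = 35.35 mm.
C = d / P = 35.35 / 82.1 = 0.43.

C ≈ 0.43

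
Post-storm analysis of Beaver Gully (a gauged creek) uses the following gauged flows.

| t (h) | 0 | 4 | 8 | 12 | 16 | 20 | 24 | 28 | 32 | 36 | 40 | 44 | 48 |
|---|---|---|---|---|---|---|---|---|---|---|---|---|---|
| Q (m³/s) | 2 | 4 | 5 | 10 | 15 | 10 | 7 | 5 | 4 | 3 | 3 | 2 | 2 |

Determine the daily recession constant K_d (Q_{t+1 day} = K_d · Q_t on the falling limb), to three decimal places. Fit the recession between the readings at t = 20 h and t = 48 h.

Between t = 20 h and t = 48 h the flow falls from 10 to 2 m³/s over 7×4 h = 28 h.
Per-interval ratio K = (2/10)^(1/7) = 0.7946; K_d = K^(24/4) = 0.252.

K_d ≈ 0.252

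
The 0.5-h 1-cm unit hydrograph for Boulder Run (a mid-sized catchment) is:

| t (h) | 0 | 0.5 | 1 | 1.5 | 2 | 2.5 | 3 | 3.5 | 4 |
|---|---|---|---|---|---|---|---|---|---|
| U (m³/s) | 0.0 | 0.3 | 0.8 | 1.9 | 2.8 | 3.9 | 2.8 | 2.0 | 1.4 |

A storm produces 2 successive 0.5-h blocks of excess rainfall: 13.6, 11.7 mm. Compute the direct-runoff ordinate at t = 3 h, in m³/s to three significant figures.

Q ≈ 8.37 m³/s

By discrete convolution, Q_j = Σ (P_i / 10 mm) · U_{j−i}.
At t = 3 h (j=6): Q = (13.6/10)·2.8 + (11.7/10)·3.9 = 8.37 m³/s.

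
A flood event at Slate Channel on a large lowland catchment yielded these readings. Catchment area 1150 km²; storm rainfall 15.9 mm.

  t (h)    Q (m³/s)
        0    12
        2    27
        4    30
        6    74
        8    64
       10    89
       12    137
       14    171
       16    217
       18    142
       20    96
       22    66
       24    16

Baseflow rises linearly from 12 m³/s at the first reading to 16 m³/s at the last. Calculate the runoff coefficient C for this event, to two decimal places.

ΣQ_DR = 959.0 m³/s; V = ΣQ_DR·Δt = 6.905 × 10^6 m³.
Runoff depth d = V / A = 6.004 mm.
C = d / P = 6.004 / 15.9 = 0.38.

C ≈ 0.38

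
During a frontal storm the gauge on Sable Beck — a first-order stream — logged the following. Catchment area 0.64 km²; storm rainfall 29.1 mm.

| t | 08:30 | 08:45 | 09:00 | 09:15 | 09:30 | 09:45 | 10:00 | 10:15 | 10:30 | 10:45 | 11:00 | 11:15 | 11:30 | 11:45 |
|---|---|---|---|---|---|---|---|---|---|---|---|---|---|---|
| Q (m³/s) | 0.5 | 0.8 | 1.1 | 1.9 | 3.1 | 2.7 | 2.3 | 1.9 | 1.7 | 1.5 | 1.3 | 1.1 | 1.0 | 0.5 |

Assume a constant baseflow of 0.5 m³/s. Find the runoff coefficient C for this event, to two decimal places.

ΣQ_DR = 14.40 m³/s; V = ΣQ_DR·Δt = 12960 m³.
Runoff depth d = V / A = 20.25 mm.
C = d / P = 20.25 / 29.1 = 0.70.

C ≈ 0.70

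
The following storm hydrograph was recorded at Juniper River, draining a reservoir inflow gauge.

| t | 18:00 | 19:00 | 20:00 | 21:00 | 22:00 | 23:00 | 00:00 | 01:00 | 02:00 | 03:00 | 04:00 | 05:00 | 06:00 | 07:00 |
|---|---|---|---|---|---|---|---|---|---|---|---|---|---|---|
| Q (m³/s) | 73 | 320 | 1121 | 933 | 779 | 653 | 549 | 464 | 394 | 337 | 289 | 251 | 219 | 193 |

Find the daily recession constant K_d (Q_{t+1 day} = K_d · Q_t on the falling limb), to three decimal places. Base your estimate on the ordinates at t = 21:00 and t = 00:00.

K_d ≈ 0.014

Between t = 21:00 and t = 00:00 the flow falls from 933 to 549 m³/s over 3×1 h = 3 h.
Per-interval ratio K = (549/933)^(1/3) = 0.8380; K_d = K^(24/1) = 0.014.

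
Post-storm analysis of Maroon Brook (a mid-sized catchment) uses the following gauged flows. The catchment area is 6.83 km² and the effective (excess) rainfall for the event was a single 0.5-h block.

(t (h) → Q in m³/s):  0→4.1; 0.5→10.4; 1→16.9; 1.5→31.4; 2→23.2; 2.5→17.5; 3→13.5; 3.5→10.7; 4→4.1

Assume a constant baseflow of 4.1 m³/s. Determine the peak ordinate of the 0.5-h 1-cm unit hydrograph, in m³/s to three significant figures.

Direct runoff: 0.0, 6.3, 12.8, 27.3, 19.1, 13.4, 9.4, 6.6, 0.0 m³/s; ΣQ_DR = 94.90 m³/s, peak = 27.3 m³/s.
Runoff depth d = ΣQ_DR·Δt / A = 94.90 × 1800 / (6.83 km²) = 25.01 mm.
The 1-cm UH is the DRH scaled by (10 mm)/d, so U_p = 27.3 × 10/25.01 = 10.9 m³/s.

U_p ≈ 10.9 m³/s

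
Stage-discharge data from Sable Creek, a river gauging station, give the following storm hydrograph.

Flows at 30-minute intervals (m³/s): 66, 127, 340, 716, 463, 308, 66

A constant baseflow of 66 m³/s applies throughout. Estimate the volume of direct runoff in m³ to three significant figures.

V ≈ 2.92 × 10^6 m³

Direct-runoff ordinates (Q − Q_b): 0.0, 61.0, 274.0, 650.0, 397.0, 242.0, 0.0 m³/s.
ΣQ_DR = 1624 m³/s.
With Δt = 0.5 h = 1800 s, V = ΣQ_DR · Δt = 1624 × 1800 = 2.92 × 10^6 m³.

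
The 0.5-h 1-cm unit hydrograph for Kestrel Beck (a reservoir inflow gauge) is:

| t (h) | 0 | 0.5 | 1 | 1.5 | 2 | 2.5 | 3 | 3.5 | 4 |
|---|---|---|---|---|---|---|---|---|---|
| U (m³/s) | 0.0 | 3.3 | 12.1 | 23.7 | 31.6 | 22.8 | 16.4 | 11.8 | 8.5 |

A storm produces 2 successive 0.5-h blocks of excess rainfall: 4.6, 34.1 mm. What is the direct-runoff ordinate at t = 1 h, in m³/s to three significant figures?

By discrete convolution, Q_j = Σ (P_i / 10 mm) · U_{j−i}.
At t = 1 h (j=2): Q = (4.6/10)·12.1 + (34.1/10)·3.3 = 16.8 m³/s.

Q ≈ 16.8 m³/s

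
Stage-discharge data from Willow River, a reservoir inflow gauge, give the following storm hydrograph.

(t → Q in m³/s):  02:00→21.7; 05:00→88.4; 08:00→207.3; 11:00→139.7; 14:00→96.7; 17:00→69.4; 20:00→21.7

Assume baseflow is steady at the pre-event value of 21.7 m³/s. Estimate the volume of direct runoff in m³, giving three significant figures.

Direct-runoff ordinates (Q − Q_b): 0.0, 66.7, 185.6, 118.0, 75.0, 47.7, 0.0 m³/s.
ΣQ_DR = 493.0 m³/s.
With Δt = 3 h = 10800 s, V = ΣQ_DR · Δt = 493.0 × 10800 = 5.32 × 10^6 m³.

V ≈ 5.32 × 10^6 m³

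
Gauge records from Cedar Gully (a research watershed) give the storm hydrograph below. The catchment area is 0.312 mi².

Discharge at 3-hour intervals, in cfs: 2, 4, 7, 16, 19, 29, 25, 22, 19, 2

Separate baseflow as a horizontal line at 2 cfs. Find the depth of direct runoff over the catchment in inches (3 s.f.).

d ≈ 1.86 in

Direct runoff: 0.0, 2.0, 5.0, 14.0, 17.0, 27.0, 23.0, 20.0, 17.0, 0.0 cfs; ΣQ_DR = 125.0 cfs.
V = ΣQ_DR · Δt = 125.0 × 10800 s = 1.350 × 10^6 ft³.
Over A = 0.312 mi², depth = V / A = 1.86 in.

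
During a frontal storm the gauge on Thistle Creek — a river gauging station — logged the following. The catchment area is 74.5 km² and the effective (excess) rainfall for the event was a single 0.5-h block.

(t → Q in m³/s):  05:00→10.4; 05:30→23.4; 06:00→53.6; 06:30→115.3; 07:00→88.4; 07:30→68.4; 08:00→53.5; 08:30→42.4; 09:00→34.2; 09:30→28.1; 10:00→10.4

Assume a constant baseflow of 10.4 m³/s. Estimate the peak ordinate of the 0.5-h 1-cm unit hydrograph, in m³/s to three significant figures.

U_p ≈ 105 m³/s

Direct runoff: 0.0, 13.0, 43.2, 104.9, 78.0, 58.0, 43.1, 32.0, 23.8, 17.7, 0.0 m³/s; ΣQ_DR = 413.7 m³/s, peak = 104.9 m³/s.
Runoff depth d = ΣQ_DR·Δt / A = 413.7 × 1800 / (74.5 km²) = 9.995 mm.
The 1-cm UH is the DRH scaled by (10 mm)/d, so U_p = 104.9 × 10/9.995 = 105 m³/s.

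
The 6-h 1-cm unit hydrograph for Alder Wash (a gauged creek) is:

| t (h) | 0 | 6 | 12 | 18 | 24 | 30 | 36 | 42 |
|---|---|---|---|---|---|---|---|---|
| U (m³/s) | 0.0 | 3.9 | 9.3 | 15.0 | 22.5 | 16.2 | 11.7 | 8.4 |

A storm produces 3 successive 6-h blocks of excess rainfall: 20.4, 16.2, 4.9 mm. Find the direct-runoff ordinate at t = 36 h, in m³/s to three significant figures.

By discrete convolution, Q_j = Σ (P_i / 10 mm) · U_{j−i}.
At t = 36 h (j=6): Q = (20.4/10)·11.7 + (16.2/10)·16.2 + (4.9/10)·22.5 = 61.1 m³/s.

Q ≈ 61.1 m³/s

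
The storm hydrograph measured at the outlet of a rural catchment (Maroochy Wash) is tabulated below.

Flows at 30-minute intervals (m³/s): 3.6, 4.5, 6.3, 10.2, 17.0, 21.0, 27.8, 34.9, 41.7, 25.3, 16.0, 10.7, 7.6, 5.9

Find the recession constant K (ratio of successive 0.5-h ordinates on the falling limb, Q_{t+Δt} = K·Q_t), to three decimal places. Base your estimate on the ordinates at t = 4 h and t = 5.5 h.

Using the recession-limb readings at t = 4 h and t = 5.5 h: Q falls from 41.7 to 10.7 m³/s over 3 intervals.
K = (Q₂/Q₁)^(1/3) = (10.7/41.7)^(1/3) = 0.635.

K ≈ 0.635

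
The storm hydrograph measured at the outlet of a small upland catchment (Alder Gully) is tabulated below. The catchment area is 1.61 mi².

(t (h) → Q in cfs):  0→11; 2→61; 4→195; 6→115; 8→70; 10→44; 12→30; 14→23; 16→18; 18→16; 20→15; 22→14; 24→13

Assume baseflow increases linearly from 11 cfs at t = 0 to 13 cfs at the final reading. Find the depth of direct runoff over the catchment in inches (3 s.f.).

d ≈ 0.903 in

Direct runoff: 0.00, 49.83, 183.67, 103.50, 58.33, 32.17, 18.00, 10.83, 5.67, 3.50, 2.33, 1.17, 0.00 cfs; ΣQ_DR = 469.0 cfs.
V = ΣQ_DR · Δt = 469.0 × 7200 s = 3.377 × 10^6 ft³.
Over A = 1.61 mi², depth = V / A = 0.903 in.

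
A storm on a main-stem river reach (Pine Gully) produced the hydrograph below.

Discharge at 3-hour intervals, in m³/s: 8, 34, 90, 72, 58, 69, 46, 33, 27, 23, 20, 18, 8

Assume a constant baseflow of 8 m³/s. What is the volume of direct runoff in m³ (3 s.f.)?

Direct-runoff ordinates (Q − Q_b): 0.0, 26.0, 82.0, 64.0, 50.0, 61.0, 38.0, 25.0, 19.0, 15.0, 12.0, 10.0, 0.0 m³/s.
ΣQ_DR = 402.0 m³/s.
With Δt = 3 h = 10800 s, V = ΣQ_DR · Δt = 402.0 × 10800 = 4.34 × 10^6 m³.

V ≈ 4.34 × 10^6 m³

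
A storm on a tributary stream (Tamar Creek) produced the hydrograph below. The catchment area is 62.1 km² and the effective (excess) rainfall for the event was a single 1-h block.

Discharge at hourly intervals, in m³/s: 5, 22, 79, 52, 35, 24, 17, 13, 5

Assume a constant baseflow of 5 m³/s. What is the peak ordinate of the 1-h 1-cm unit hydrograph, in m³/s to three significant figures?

U_p ≈ 61.7 m³/s

Direct runoff: 0.0, 17.0, 74.0, 47.0, 30.0, 19.0, 12.0, 8.0, 0.0 m³/s; ΣQ_DR = 207.0 m³/s, peak = 74.0 m³/s.
Runoff depth d = ΣQ_DR·Δt / A = 207.0 × 3600 / (62.1 km²) = 12.00 mm.
The 1-cm UH is the DRH scaled by (10 mm)/d, so U_p = 74.0 × 10/12.00 = 61.7 m³/s.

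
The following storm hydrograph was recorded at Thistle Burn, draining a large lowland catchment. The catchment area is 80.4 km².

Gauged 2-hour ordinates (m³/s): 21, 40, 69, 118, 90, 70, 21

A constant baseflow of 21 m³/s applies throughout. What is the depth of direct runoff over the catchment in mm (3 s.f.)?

d ≈ 25.3 mm

Direct runoff: 0.0, 19.0, 48.0, 97.0, 69.0, 49.0, 0.0 m³/s; ΣQ_DR = 282.0 m³/s.
V = ΣQ_DR · Δt = 282.0 × 7200 s = 2.030 × 10^6 m³.
Over A = 80.4 km², depth = V / A = 25.3 mm.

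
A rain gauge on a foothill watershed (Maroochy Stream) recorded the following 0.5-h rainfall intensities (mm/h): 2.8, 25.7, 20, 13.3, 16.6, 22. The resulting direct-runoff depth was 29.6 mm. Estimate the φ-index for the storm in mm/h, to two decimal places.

φ ≈ 7.68 mm/h

Only the 5 blocks with intensity above φ contribute runoff: 25.7, 20, 13.3, 16.6, 22 mm/h.
Σ(I−φ)·Δt = d  ⇒  (25.7+20+13.3+16.6+22 − 5φ)·0.5 = 29.6
φ = (97.60 − 29.6/0.5) / 5 = 7.68 mm/h.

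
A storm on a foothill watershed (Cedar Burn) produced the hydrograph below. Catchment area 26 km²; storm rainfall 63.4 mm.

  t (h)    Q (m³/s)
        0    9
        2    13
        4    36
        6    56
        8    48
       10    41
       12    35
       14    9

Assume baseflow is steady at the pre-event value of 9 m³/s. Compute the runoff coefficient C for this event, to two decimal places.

ΣQ_DR = 175.0 m³/s; V = ΣQ_DR·Δt = 1.260 × 10^6 m³.
Runoff depth d = V / A = 48.46 mm.
C = d / P = 48.46 / 63.4 = 0.76.

C ≈ 0.76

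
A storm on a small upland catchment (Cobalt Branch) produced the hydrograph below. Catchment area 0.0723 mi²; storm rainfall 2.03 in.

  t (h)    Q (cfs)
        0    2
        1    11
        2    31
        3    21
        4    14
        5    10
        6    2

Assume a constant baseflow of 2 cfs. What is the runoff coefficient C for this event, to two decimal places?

C ≈ 0.81

ΣQ_DR = 77.00 cfs; V = ΣQ_DR·Δt = 2.772 × 10^5 ft³.
Runoff depth d = V / A = 1.650 in.
C = d / P = 1.650 / 2.03 = 0.81.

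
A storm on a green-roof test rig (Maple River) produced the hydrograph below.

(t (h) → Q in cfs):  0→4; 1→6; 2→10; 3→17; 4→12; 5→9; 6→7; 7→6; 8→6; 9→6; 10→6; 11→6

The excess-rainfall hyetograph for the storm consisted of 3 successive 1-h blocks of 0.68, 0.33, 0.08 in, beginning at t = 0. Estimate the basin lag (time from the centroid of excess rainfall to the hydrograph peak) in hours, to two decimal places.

t_L ≈ 2.05 h

Centroid of excess rainfall: t_c = Σ P_i·t̄_i / ΣP_i = 0.9495 h (block centres at 0.5, 1.5, 2.5 h).
Hydrograph peak occurs at t = 3 h, so basin lag t_L = 3 − 0.9495 = 2.05 h.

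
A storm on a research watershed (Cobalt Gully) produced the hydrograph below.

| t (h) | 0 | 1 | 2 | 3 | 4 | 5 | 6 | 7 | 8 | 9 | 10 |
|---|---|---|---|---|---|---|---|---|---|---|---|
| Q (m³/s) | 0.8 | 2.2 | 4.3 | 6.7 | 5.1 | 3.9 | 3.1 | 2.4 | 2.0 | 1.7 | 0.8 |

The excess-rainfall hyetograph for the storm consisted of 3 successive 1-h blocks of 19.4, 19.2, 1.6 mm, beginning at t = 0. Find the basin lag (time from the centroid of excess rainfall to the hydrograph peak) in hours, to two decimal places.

t_L ≈ 1.94 h

Centroid of excess rainfall: t_c = Σ P_i·t̄_i / ΣP_i = 1.0572 h (block centres at 0.5, 1.5, 2.5 h).
Hydrograph peak occurs at t = 3 h, so basin lag t_L = 3 − 1.0572 = 1.94 h.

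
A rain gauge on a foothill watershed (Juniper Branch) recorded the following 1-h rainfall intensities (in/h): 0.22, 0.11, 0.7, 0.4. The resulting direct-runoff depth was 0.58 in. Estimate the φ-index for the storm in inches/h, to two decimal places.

Only the 2 blocks with intensity above φ contribute runoff: 0.7, 0.4 in/h.
Σ(I−φ)·Δt = d  ⇒  (0.7+0.4 − 2φ)·1 = 0.58
φ = (1.100 − 0.58/1) / 2 = 0.26 in/h.

φ ≈ 0.26 in/h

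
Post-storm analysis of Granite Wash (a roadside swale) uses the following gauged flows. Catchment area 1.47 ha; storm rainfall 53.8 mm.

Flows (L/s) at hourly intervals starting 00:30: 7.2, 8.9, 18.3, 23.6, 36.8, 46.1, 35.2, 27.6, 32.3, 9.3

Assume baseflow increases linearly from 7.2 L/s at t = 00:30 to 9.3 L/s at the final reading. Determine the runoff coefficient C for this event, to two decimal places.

C ≈ 0.74

ΣQ_DR = 162.8 L/s; V = ΣQ_DR·Δt = 5.861 × 10^5 L.
Runoff depth d = V / A = 39.87 mm.
C = d / P = 39.87 / 53.8 = 0.74.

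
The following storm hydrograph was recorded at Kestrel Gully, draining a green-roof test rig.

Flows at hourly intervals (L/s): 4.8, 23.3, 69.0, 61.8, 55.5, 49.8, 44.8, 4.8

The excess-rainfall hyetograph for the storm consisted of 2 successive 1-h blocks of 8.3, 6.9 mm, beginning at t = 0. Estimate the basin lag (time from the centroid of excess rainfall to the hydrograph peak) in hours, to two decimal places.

t_L ≈ 1.05 h

Centroid of excess rainfall: t_c = Σ P_i·t̄_i / ΣP_i = 0.9539 h (block centres at 0.5, 1.5 h).
Hydrograph peak occurs at t = 2 h, so basin lag t_L = 2 − 0.9539 = 1.05 h.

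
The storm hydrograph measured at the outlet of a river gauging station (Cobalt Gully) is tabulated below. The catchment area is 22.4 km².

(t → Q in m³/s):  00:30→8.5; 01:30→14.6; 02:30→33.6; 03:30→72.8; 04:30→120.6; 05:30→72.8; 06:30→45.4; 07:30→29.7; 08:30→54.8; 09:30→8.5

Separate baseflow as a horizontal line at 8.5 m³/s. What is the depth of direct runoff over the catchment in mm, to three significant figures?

d ≈ 60.5 mm

Direct runoff: 0.0, 6.1, 25.1, 64.3, 112.1, 64.3, 36.9, 21.2, 46.3, 0.0 m³/s; ΣQ_DR = 376.3 m³/s.
V = ΣQ_DR · Δt = 376.3 × 3600 s = 1.355 × 10^6 m³.
Over A = 22.4 km², depth = V / A = 60.5 mm.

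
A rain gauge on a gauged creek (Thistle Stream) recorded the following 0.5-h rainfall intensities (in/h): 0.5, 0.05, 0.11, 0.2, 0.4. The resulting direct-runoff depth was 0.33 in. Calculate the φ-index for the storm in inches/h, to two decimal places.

φ ≈ 0.15 in/h

Only the 3 blocks with intensity above φ contribute runoff: 0.5, 0.2, 0.4 in/h.
Σ(I−φ)·Δt = d  ⇒  (0.5+0.2+0.4 − 3φ)·0.5 = 0.33
φ = (1.100 − 0.33/0.5) / 3 = 0.15 in/h.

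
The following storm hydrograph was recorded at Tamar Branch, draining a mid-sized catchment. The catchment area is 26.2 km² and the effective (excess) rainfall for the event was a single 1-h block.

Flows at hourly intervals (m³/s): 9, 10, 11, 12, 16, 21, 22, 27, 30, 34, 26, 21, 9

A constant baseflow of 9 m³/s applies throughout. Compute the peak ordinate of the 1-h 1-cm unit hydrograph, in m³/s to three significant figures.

U_p ≈ 13.9 m³/s

Direct runoff: 0.0, 1.0, 2.0, 3.0, 7.0, 12.0, 13.0, 18.0, 21.0, 25.0, 17.0, 12.0, 0.0 m³/s; ΣQ_DR = 131.0 m³/s, peak = 25.0 m³/s.
Runoff depth d = ΣQ_DR·Δt / A = 131.0 × 3600 / (26.2 km²) = 18.00 mm.
The 1-cm UH is the DRH scaled by (10 mm)/d, so U_p = 25.0 × 10/18.00 = 13.9 m³/s.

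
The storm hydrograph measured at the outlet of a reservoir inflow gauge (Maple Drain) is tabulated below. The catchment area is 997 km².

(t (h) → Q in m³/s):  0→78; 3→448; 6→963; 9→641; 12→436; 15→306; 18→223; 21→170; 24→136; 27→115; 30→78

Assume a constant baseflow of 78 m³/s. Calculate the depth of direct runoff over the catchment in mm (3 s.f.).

Direct runoff: 0.0, 370.0, 885.0, 563.0, 358.0, 228.0, 145.0, 92.0, 58.0, 37.0, 0.0 m³/s; ΣQ_DR = 2736 m³/s.
V = ΣQ_DR · Δt = 2736 × 10800 s = 2.955 × 10^7 m³.
Over A = 997 km², depth = V / A = 29.6 mm.

d ≈ 29.6 mm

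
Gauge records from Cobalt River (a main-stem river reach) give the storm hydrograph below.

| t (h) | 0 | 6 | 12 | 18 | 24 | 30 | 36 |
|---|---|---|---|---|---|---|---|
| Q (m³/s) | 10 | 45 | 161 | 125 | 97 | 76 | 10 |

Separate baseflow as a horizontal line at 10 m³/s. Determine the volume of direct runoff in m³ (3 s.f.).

Direct-runoff ordinates (Q − Q_b): 0.0, 35.0, 151.0, 115.0, 87.0, 66.0, 0.0 m³/s.
ΣQ_DR = 454.0 m³/s.
With Δt = 6 h = 21600 s, V = ΣQ_DR · Δt = 454.0 × 21600 = 9.81 × 10^6 m³.

V ≈ 9.81 × 10^6 m³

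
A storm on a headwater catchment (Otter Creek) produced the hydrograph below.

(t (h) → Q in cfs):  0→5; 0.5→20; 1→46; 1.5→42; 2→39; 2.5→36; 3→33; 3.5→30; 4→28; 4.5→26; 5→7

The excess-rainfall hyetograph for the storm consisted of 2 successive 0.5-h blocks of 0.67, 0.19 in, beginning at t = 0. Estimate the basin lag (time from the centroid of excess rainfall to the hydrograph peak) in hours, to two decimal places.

Centroid of excess rainfall: t_c = Σ P_i·t̄_i / ΣP_i = 0.3605 h (block centres at 0.25, 0.75 h).
Hydrograph peak occurs at t = 1 h, so basin lag t_L = 1 − 0.3605 = 0.64 h.

t_L ≈ 0.64 h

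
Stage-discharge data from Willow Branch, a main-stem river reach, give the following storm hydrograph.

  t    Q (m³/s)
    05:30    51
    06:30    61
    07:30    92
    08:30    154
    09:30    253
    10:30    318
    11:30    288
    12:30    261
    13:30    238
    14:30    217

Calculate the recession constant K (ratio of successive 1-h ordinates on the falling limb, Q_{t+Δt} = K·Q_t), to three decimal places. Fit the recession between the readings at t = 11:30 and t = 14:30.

Using the recession-limb readings at t = 11:30 and t = 14:30: Q falls from 288 to 217 m³/s over 3 intervals.
K = (Q₂/Q₁)^(1/3) = (217/288)^(1/3) = 0.910.

K ≈ 0.910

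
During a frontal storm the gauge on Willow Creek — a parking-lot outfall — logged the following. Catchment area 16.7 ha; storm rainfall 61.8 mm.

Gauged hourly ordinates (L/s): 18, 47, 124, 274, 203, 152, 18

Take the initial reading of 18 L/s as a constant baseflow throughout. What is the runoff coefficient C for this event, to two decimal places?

C ≈ 0.25

ΣQ_DR = 710.0 L/s; V = ΣQ_DR·Δt = 2.556 × 10^6 L.
Runoff depth d = V / A = 15.31 mm.
C = d / P = 15.31 / 61.8 = 0.25.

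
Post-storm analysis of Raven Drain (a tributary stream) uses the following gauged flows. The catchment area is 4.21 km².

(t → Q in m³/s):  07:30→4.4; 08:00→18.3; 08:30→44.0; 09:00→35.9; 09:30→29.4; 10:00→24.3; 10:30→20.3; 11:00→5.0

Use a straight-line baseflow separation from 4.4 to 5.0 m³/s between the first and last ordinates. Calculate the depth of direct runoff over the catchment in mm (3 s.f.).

Direct runoff: 0.00, 13.81, 39.43, 31.24, 24.66, 19.47, 15.39, 0.00 m³/s; ΣQ_DR = 144.0 m³/s.
V = ΣQ_DR · Δt = 144.0 × 1800 s = 2.592 × 10^5 m³.
Over A = 4.21 km², depth = V / A = 61.6 mm.

d ≈ 61.6 mm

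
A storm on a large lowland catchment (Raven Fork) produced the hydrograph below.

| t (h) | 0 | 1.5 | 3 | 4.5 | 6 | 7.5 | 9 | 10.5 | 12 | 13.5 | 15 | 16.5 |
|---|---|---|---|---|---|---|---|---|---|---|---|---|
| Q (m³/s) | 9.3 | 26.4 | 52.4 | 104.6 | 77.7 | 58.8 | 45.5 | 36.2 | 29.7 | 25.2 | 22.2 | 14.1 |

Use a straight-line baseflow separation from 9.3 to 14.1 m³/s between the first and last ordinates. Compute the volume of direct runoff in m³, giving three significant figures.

Direct-runoff ordinates (Q − Q_b): 0.00, 16.66, 42.23, 93.99, 66.65, 47.32, 33.58, 23.85, 16.91, 11.97, 8.54, 0.00 m³/s.
ΣQ_DR = 361.7 m³/s.
With Δt = 1.5 h = 5400 s, V = ΣQ_DR · Δt = 361.7 × 5400 = 1.95 × 10^6 m³.

V ≈ 1.95 × 10^6 m³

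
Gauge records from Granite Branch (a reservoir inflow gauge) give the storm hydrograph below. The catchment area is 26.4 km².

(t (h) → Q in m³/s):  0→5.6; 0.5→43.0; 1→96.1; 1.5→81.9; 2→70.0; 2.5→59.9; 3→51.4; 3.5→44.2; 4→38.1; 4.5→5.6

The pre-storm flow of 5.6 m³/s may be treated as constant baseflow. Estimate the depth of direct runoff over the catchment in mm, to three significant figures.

d ≈ 30.0 mm

Direct runoff: 0.0, 37.4, 90.5, 76.3, 64.4, 54.3, 45.8, 38.6, 32.5, 0.0 m³/s; ΣQ_DR = 439.8 m³/s.
V = ΣQ_DR · Δt = 439.8 × 1800 s = 7.916 × 10^5 m³.
Over A = 26.4 km², depth = V / A = 30.0 mm.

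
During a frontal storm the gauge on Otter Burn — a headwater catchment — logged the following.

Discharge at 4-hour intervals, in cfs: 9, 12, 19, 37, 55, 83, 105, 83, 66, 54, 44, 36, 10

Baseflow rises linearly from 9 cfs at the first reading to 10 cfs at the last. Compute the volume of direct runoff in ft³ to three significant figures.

V ≈ 7.05 × 10^6 ft³

Direct-runoff ordinates (Q − Q_b): 0.00, 2.92, 9.83, 27.75, 45.67, 73.58, 95.50, 73.42, 56.33, 44.25, 34.17, 26.08, 0.00 cfs.
ΣQ_DR = 489.5 cfs.
With Δt = 4 h = 14400 s, V = ΣQ_DR · Δt = 489.5 × 14400 = 7.05 × 10^6 ft³.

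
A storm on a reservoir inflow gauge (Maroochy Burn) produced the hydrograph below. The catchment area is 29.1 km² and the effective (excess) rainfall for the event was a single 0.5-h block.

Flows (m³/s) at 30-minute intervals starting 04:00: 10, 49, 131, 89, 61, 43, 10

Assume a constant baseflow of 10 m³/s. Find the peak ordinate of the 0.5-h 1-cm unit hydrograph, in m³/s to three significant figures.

Direct runoff: 0.0, 39.0, 121.0, 79.0, 51.0, 33.0, 0.0 m³/s; ΣQ_DR = 323.0 m³/s, peak = 121.0 m³/s.
Runoff depth d = ΣQ_DR·Δt / A = 323.0 × 1800 / (29.1 km²) = 19.98 mm.
The 1-cm UH is the DRH scaled by (10 mm)/d, so U_p = 121.0 × 10/19.98 = 60.6 m³/s.

U_p ≈ 60.6 m³/s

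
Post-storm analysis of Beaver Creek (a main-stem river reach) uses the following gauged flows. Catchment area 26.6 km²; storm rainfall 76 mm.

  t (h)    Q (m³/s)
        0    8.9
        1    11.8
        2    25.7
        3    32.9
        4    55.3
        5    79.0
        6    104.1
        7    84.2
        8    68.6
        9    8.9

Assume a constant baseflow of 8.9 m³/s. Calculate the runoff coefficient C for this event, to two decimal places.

C ≈ 0.70

ΣQ_DR = 390.4 m³/s; V = ΣQ_DR·Δt = 1.405 × 10^6 m³.
Runoff depth d = V / A = 52.84 mm.
C = d / P = 52.84 / 76 = 0.70.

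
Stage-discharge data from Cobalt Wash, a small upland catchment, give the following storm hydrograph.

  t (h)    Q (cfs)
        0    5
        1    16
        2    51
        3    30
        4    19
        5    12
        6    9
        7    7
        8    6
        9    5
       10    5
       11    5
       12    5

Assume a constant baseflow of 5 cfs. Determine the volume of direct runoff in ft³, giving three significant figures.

Direct-runoff ordinates (Q − Q_b): 0.0, 11.0, 46.0, 25.0, 14.0, 7.0, 4.0, 2.0, 1.0, 0.0, 0.0, 0.0, 0.0 cfs.
ΣQ_DR = 110.0 cfs.
With Δt = 1 h = 3600 s, V = ΣQ_DR · Δt = 110.0 × 3600 = 3.96 × 10^5 ft³.

V ≈ 3.96 × 10^5 ft³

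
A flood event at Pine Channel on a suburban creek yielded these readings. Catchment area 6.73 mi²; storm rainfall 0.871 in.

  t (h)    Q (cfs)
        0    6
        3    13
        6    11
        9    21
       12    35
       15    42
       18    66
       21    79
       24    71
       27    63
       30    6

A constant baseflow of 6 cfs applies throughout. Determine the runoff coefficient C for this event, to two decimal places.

ΣQ_DR = 347.0 cfs; V = ΣQ_DR·Δt = 3.748 × 10^6 ft³.
Runoff depth d = V / A = 0.2397 in.
C = d / P = 0.2397 / 0.871 = 0.28.

C ≈ 0.28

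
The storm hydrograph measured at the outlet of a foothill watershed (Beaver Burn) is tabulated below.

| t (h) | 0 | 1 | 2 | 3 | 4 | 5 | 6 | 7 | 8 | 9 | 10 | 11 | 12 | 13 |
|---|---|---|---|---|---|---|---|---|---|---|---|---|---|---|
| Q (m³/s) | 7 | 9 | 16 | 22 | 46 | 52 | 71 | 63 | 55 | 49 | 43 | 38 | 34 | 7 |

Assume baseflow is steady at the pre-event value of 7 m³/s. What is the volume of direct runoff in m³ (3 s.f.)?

Direct-runoff ordinates (Q − Q_b): 0.0, 2.0, 9.0, 15.0, 39.0, 45.0, 64.0, 56.0, 48.0, 42.0, 36.0, 31.0, 27.0, 0.0 m³/s.
ΣQ_DR = 414.0 m³/s.
With Δt = 1 h = 3600 s, V = ΣQ_DR · Δt = 414.0 × 3600 = 1.49 × 10^6 m³.

V ≈ 1.49 × 10^6 m³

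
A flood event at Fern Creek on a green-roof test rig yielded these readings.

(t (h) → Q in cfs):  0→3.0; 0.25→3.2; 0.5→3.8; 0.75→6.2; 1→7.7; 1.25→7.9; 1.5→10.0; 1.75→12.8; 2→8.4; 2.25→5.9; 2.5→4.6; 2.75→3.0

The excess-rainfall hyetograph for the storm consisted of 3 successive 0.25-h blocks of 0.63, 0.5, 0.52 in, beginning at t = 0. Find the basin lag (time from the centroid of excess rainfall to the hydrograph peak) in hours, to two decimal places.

Centroid of excess rainfall: t_c = Σ P_i·t̄_i / ΣP_i = 0.3583 h (block centres at 0.125, 0.375, 0.625 h).
Hydrograph peak occurs at t = 1.75 h, so basin lag t_L = 1.75 − 0.3583 = 1.39 h.

t_L ≈ 1.39 h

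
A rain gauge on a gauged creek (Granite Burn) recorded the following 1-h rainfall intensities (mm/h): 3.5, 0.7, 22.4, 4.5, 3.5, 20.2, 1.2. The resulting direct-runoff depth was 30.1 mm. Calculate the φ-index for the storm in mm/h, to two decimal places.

Only the 2 blocks with intensity above φ contribute runoff: 22.4, 20.2 mm/h.
Σ(I−φ)·Δt = d  ⇒  (22.4+20.2 − 2φ)·1 = 30.1
φ = (42.60 − 30.1/1) / 2 = 6.25 mm/h.

φ ≈ 6.25 mm/h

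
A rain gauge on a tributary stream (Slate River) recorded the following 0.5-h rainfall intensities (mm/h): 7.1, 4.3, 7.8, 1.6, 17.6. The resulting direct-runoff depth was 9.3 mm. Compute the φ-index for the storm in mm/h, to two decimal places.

φ ≈ 4.63 mm/h

Only the 3 blocks with intensity above φ contribute runoff: 7.1, 7.8, 17.6 mm/h.
Σ(I−φ)·Δt = d  ⇒  (7.1+7.8+17.6 − 3φ)·0.5 = 9.3
φ = (32.50 − 9.3/0.5) / 3 = 4.63 mm/h.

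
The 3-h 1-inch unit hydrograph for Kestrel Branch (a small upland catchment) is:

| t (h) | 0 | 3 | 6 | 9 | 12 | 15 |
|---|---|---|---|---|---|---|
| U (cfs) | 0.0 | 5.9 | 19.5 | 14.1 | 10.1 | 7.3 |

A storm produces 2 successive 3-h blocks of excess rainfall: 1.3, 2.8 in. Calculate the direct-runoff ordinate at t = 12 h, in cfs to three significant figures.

Q ≈ 52.6 cfs

By discrete convolution, Q_j = Σ (P_i / 1 in) · U_{j−i}.
At t = 12 h (j=4): Q = (1.3/1)·10.1 + (2.8/1)·14.1 = 52.6 cfs.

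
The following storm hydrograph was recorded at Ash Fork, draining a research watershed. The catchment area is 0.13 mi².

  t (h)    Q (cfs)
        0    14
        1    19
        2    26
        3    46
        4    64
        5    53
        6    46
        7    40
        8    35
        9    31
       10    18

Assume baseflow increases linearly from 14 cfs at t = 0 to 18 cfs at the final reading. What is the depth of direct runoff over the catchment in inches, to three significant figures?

Direct runoff: 0.00, 4.60, 11.20, 30.80, 48.40, 37.00, 29.60, 23.20, 17.80, 13.40, 0.00 cfs; ΣQ_DR = 216.0 cfs.
V = ΣQ_DR · Δt = 216.0 × 3600 s = 7.776 × 10^5 ft³.
Over A = 0.13 mi², depth = V / A = 2.57 in.

d ≈ 2.57 in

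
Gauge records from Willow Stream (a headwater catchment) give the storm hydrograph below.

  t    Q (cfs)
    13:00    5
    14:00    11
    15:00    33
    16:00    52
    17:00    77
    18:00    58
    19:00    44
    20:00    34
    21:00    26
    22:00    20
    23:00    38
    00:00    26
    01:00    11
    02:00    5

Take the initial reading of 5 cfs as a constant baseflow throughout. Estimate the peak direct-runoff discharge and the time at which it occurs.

Q_p = 72.0 cfs at t = 17:00

Subtracting baseflow gives direct-runoff ordinates: 0.0, 6.0, 28.0, 47.0, 72.0, 53.0, 39.0, 29.0, 21.0, 15.0, 33.0, 21.0, 6.0, 0.0 cfs.
The maximum is 72.0 cfs, occurring at the reading for t = 17:00.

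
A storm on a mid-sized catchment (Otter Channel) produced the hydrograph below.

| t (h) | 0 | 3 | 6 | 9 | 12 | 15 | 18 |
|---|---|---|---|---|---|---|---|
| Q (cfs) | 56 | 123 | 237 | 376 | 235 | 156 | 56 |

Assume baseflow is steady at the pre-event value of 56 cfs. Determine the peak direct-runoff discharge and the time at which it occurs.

Subtracting baseflow gives direct-runoff ordinates: 0.0, 67.0, 181.0, 320.0, 179.0, 100.0, 0.0 cfs.
The maximum is 320.0 cfs, occurring at the reading for t = 9 h.

Q_p = 320.0 cfs at t = 9 h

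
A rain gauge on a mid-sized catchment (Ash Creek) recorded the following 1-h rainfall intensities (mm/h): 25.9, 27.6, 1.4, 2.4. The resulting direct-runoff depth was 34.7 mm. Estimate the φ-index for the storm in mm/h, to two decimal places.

Only the 2 blocks with intensity above φ contribute runoff: 25.9, 27.6 mm/h.
Σ(I−φ)·Δt = d  ⇒  (25.9+27.6 − 2φ)·1 = 34.7
φ = (53.50 − 34.7/1) / 2 = 9.40 mm/h.

φ ≈ 9.40 mm/h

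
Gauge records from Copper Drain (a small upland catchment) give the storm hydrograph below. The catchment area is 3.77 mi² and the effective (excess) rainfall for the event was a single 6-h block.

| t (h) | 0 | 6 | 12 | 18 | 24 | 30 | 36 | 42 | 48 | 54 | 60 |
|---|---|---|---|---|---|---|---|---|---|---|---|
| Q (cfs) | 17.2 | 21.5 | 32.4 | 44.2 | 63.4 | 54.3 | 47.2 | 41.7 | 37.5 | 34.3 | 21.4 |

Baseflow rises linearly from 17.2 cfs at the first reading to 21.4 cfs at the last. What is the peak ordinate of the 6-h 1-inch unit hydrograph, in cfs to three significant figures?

U_p ≈ 89.0 cfs

Direct runoff: 0.00, 3.88, 14.36, 25.74, 44.52, 35.00, 27.48, 21.56, 16.94, 13.32, 0.00 cfs; ΣQ_DR = 202.8 cfs, peak = 44.52 cfs.
Runoff depth d = ΣQ_DR·Δt / A = 202.8 × 21600 / (3.77 mi²) = 0.5001 in.
The 1-inch UH is the DRH scaled by (1 in)/d, so U_p = 44.52 × 1/0.5001 = 89.0 cfs.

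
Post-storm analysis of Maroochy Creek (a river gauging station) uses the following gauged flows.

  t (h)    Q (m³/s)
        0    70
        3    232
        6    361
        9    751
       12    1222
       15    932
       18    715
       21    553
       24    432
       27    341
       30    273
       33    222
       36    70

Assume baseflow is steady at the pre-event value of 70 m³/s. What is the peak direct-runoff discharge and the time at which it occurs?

Subtracting baseflow gives direct-runoff ordinates: 0.0, 162.0, 291.0, 681.0, 1152.0, 862.0, 645.0, 483.0, 362.0, 271.0, 203.0, 152.0, 0.0 m³/s.
The maximum is 1152.0 m³/s, occurring at the reading for t = 12 h.

Q_p = 1152.0 m³/s at t = 12 h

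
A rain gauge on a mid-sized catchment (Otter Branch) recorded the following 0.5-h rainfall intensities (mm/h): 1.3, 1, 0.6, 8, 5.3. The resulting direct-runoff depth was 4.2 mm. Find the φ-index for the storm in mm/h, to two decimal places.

φ ≈ 2.45 mm/h

Only the 2 blocks with intensity above φ contribute runoff: 8, 5.3 mm/h.
Σ(I−φ)·Δt = d  ⇒  (8+5.3 − 2φ)·0.5 = 4.2
φ = (13.30 − 4.2/0.5) / 2 = 2.45 mm/h.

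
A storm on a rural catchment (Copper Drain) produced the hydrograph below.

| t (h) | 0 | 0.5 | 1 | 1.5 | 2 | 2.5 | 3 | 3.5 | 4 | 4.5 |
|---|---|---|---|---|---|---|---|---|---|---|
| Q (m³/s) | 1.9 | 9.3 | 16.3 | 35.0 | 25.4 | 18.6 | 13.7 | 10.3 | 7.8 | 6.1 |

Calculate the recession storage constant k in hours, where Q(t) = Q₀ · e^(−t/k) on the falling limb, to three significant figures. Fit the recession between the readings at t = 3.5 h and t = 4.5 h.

k ≈ 1.91 h

On the falling limb, Q drops from 10.3 to 6.1 m³/s between t = 3.5 h and t = 4.5 h (Δt = 1 h).
k = −Δt / ln(Q₂/Q₁) = −1 / ln(6.1/10.3) = 1.91 h.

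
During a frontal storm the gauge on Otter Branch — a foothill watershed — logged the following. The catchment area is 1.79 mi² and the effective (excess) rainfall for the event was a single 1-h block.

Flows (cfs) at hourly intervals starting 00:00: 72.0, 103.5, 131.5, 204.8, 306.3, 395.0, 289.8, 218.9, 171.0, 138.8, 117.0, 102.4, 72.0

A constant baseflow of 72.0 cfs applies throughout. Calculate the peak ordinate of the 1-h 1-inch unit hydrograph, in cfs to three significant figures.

Direct runoff: 0.0, 31.5, 59.5, 132.8, 234.3, 323.0, 217.8, 146.9, 99.0, 66.8, 45.0, 30.4, 0.0 cfs; ΣQ_DR = 1387 cfs, peak = 323.0 cfs.
Runoff depth d = ΣQ_DR·Δt / A = 1387 × 3600 / (1.79 mi²) = 1.201 in.
The 1-inch UH is the DRH scaled by (1 in)/d, so U_p = 323.0 × 1/1.201 = 269 cfs.

U_p ≈ 269 cfs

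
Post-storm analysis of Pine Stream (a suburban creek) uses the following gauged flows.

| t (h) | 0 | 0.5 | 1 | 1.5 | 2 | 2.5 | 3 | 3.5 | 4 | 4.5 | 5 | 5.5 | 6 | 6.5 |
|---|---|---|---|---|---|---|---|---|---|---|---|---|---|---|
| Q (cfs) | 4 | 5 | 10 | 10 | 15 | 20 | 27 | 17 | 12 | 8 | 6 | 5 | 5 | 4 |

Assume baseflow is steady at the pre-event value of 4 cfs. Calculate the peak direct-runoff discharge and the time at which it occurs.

Subtracting baseflow gives direct-runoff ordinates: 0.0, 1.0, 6.0, 6.0, 11.0, 16.0, 23.0, 13.0, 8.0, 4.0, 2.0, 1.0, 1.0, 0.0 cfs.
The maximum is 23.0 cfs, occurring at the reading for t = 3 h.

Q_p = 23.0 cfs at t = 3 h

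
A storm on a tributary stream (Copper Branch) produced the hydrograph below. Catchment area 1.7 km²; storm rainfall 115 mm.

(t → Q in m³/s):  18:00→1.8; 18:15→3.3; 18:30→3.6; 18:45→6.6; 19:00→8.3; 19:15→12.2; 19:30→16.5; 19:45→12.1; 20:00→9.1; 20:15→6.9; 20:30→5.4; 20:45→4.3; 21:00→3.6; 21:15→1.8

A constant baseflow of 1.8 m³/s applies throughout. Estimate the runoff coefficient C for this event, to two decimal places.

C ≈ 0.32

ΣQ_DR = 70.30 m³/s; V = ΣQ_DR·Δt = 63270 m³.
Runoff depth d = V / A = 37.22 mm.
C = d / P = 37.22 / 115 = 0.32.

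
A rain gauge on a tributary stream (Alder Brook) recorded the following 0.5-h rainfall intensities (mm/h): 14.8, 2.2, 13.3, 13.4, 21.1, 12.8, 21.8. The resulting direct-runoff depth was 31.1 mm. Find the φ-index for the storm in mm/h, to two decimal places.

Only the 6 blocks with intensity above φ contribute runoff: 14.8, 13.3, 13.4, 21.1, 12.8, 21.8 mm/h.
Σ(I−φ)·Δt = d  ⇒  (14.8+13.3+13.4+21.1+12.8+21.8 − 6φ)·0.5 = 31.1
φ = (97.20 − 31.1/0.5) / 6 = 5.83 mm/h.

φ ≈ 5.83 mm/h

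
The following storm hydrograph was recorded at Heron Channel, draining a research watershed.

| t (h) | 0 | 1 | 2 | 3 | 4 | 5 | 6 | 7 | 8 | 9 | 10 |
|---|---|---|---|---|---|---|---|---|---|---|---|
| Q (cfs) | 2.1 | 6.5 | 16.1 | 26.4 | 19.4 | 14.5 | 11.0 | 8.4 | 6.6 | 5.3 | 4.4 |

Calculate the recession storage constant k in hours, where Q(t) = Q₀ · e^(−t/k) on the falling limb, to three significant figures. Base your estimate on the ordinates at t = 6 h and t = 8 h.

On the falling limb, Q drops from 11.0 to 6.6 cfs between t = 6 h and t = 8 h (Δt = 2 h).
k = −Δt / ln(Q₂/Q₁) = −2 / ln(6.6/11.0) = 3.92 h.

k ≈ 3.92 h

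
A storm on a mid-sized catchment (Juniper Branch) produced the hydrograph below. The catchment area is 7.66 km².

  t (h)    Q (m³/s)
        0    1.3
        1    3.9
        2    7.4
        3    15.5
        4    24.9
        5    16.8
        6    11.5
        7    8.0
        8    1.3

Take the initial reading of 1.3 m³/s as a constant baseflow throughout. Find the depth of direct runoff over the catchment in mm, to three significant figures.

Direct runoff: 0.0, 2.6, 6.1, 14.2, 23.6, 15.5, 10.2, 6.7, 0.0 m³/s; ΣQ_DR = 78.90 m³/s.
V = ΣQ_DR · Δt = 78.90 × 3600 s = 2.840 × 10^5 m³.
Over A = 7.66 km², depth = V / A = 37.1 mm.

d ≈ 37.1 mm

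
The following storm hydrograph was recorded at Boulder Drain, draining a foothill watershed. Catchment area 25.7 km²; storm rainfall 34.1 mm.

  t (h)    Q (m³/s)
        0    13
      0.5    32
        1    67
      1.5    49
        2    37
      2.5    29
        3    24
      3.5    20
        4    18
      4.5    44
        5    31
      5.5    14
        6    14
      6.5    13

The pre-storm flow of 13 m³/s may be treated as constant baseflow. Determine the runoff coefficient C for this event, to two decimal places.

ΣQ_DR = 223.0 m³/s; V = ΣQ_DR·Δt = 4.014 × 10^5 m³.
Runoff depth d = V / A = 15.62 mm.
C = d / P = 15.62 / 34.1 = 0.46.

C ≈ 0.46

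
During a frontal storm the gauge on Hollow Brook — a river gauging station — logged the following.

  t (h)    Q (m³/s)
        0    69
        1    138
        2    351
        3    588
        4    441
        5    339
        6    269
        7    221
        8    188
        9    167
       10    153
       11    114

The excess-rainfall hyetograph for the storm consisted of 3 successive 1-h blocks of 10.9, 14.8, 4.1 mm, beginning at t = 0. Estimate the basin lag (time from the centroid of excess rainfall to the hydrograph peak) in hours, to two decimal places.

Centroid of excess rainfall: t_c = Σ P_i·t̄_i / ΣP_i = 1.2718 h (block centres at 0.5, 1.5, 2.5 h).
Hydrograph peak occurs at t = 3 h, so basin lag t_L = 3 − 1.2718 = 1.73 h.

t_L ≈ 1.73 h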